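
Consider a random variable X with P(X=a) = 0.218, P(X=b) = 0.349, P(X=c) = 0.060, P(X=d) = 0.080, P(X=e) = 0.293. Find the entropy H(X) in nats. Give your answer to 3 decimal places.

1.430 nats

H(X) = −Σ p·ln p.
  −(0.218)·ln(0.218) = 0.3321
  −(0.349)·ln(0.349) = 0.3674
  −(0.060)·ln(0.060) = 0.1688
  −(0.080)·ln(0.080) = 0.2021
  −(0.293)·ln(0.293) = 0.3597
Sum: 0.3321 + 0.3674 + 0.1688 + 0.2021 + 0.3597 = 1.430 nats.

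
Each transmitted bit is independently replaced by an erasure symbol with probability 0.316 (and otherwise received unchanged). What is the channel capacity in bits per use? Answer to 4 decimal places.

Binary erasure channel: capacity C = 1 − ε.
C = 1 − 0.316 = 0.6840 bits per channel use.

0.6840 bits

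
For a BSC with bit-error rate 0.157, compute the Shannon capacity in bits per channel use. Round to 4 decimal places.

Binary symmetric channel: C = 1 − h₂(ε) where h₂ is the binary entropy function.
h₂(0.157) = −0.157·log₂0.157 − 0.843·log₂0.843 = 0.6271.
C = 1 − 0.6271 = 0.3729 bits per channel use.

0.3729 bits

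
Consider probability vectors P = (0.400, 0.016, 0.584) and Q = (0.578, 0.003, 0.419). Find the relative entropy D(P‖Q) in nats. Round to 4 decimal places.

D(P‖Q) = Σ p·ln(p/q).
  0.400·ln(0.400/0.578) = -0.14724
  0.016·ln(0.016/0.003) = 0.02678
  0.584·ln(0.584/0.419) = 0.19391
D(P‖Q) = 0.0734 nats.

0.0734 nats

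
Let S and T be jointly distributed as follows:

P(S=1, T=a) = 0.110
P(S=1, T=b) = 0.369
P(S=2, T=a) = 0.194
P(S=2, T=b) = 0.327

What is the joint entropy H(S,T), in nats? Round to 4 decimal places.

H(S,T) = −Σ p(x,y)·ln p(x,y) over all 4 cells.
  cell (1,a): −0.110·ln0.110 = 0.24280
  cell (1,b): −0.369·ln0.369 = 0.36788
  cell (2,a): −0.194·ln0.194 = 0.31814
  cell (2,b): −0.327·ln0.327 = 0.36552
Sum = 1.2943 nats.

1.2943 nats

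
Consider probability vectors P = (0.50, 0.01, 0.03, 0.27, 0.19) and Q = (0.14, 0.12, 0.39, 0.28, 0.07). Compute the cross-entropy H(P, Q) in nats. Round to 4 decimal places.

1.8815 nats

H(P,Q) = −Σ p·ln q.
  −0.50·ln(0.14) = 0.98306
  −0.01·ln(0.12) = 0.02120
  −0.03·ln(0.39) = 0.02825
  −0.27·ln(0.28) = 0.34370
  −0.19·ln(0.07) = 0.50526
H(P,Q) = 1.8815 nats.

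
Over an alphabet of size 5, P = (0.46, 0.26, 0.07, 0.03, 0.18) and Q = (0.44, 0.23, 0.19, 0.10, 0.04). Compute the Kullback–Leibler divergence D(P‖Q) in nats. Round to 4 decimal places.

0.2170 nats

D(P‖Q) = Σ p·ln(p/q).
  0.46·ln(0.46/0.44) = 0.02045
  0.26·ln(0.26/0.23) = 0.03188
  0.07·ln(0.07/0.19) = -0.06990
  0.03·ln(0.03/0.10) = -0.03612
  0.18·ln(0.18/0.04) = 0.27073
D(P‖Q) = 0.2170 nats.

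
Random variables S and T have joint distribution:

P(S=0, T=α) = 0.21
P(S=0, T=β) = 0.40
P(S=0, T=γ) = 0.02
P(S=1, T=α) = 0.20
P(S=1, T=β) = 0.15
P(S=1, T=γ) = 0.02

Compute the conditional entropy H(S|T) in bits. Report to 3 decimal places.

0.915 bits

Chain rule: H(S|T) = H(S,T) − H(T).
Marginals: p(S) = (0.6300, 0.3700), p(T) = (0.4100, 0.5500, 0.0400).
H(S,T) = 2.1023 bits; H(T) = 1.1875 bits.
H(S|T) = 2.1023 − 1.1875 = 0.915 bits.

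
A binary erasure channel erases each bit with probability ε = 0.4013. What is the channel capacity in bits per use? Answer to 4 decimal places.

0.5987 bits

Binary erasure channel: capacity C = 1 − ε.
C = 1 − 0.4013 = 0.5987 bits per channel use.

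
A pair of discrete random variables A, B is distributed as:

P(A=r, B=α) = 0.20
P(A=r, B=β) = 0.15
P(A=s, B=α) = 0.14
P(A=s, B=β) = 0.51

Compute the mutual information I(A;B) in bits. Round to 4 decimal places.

0.0914 bits

Marginals: p(A) = (0.3500, 0.6500), p(B) = (0.3400, 0.6600).
I(A;B) = H(A) + H(B) − H(A,B).
H(A) = 0.9341, H(B) = 0.9248, H(A,B) = 1.7675.
I(A;B) = 0.9341 + 0.9248 − 1.7675 = 0.0914 bits.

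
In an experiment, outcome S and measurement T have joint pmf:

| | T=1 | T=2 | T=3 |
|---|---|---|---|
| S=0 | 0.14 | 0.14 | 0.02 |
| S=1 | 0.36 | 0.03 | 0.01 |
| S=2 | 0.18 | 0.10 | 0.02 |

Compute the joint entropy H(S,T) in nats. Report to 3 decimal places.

H(S,T) = −Σ p(x,y)·ln p(x,y) over all 9 cells.
  cell (0,1): −0.14·ln0.14 = 0.2753
  cell (0,2): −0.14·ln0.14 = 0.2753
  cell (0,3): −0.02·ln0.02 = 0.0782
  cell (1,1): −0.36·ln0.36 = 0.3678
  cell (1,2): −0.03·ln0.03 = 0.1052
  cell (1,3): −0.01·ln0.01 = 0.0461
  cell (2,1): −0.18·ln0.18 = 0.3087
  cell (2,2): −0.10·ln0.10 = 0.2303
  cell (2,3): −0.02·ln0.02 = 0.0782
Sum = 1.765 nats.

1.765 nats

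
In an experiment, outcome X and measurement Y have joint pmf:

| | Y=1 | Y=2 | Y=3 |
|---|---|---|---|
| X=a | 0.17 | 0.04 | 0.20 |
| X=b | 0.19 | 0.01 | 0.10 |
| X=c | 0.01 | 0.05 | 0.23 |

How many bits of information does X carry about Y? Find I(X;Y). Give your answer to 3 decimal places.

0.206 bits

Marginals: p(X) = (0.4100, 0.3000, 0.2900), p(Y) = (0.3700, 0.1000, 0.5300).
I(X;Y) = H(X) + H(Y) − H(X,Y).
H(X) = 1.5664, H(Y) = 1.3484, H(X,Y) = 2.7088.
I(X;Y) = 1.5664 + 1.3484 − 2.7088 = 0.206 bits.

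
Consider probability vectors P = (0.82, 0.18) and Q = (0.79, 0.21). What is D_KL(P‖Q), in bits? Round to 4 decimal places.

0.0041 bits

D(P‖Q) = Σ p·log₂(p/q).
  0.82·log₂(0.82/0.79) = 0.04409
  0.18·log₂(0.18/0.21) = -0.04003
D(P‖Q) = 0.0041 bits.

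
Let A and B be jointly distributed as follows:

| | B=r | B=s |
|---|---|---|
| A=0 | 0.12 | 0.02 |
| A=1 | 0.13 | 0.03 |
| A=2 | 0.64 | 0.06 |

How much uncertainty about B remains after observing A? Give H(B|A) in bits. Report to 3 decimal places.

Marginals: p(A) = (0.1400, 0.1600, 0.7000), p(B) = (0.8900, 0.1100).
H(B|A) = Σ p(A) · H(B|A=·).
  A=0: p=0.1400, H(B|A=0) = 0.5917
  A=1: p=0.1600, H(B|A=1) = 0.6962
  A=2: p=0.7000, H(B|A=2) = 0.4220
Weighted sum = 0.490 bits.

0.490 bits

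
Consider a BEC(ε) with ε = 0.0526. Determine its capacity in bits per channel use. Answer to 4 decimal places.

Binary erasure channel: capacity C = 1 − ε.
C = 1 − 0.0526 = 0.9474 bits per channel use.

0.9474 bits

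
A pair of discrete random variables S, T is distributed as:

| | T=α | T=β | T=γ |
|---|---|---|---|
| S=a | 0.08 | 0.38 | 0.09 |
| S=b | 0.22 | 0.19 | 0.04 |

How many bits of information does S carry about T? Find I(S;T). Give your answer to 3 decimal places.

Marginals: p(S) = (0.5500, 0.4500), p(T) = (0.3000, 0.5700, 0.1300).
I(S;T) = Σ p(x,y)·log₂[p(x,y)/(p(x)p(y))].
  (a,α): 0.08·log₂(0.4848) = -0.0836
  (a,β): 0.38·log₂(1.2121) = 0.1055
  (a,γ): 0.09·log₂(1.2587) = 0.0299
  (b,α): 0.22·log₂(1.6296) = 0.1550
  (b,β): 0.19·log₂(0.7407) = -0.0823
  (b,γ): 0.04·log₂(0.6838) = -0.0219
Sum = 0.103 bits.

0.103 bits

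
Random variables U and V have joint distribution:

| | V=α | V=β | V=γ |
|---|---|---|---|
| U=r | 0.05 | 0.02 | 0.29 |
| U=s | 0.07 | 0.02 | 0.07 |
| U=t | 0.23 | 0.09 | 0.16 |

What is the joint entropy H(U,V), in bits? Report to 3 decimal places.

H(U,V) = −Σ p(x,y)·log₂ p(x,y) over all 9 cells.
  cell (r,α): −0.05·log₂0.05 = 0.2161
  cell (r,β): −0.02·log₂0.02 = 0.1129
  cell (r,γ): −0.29·log₂0.29 = 0.5179
  cell (s,α): −0.07·log₂0.07 = 0.2686
  cell (s,β): −0.02·log₂0.02 = 0.1129
  cell (s,γ): −0.07·log₂0.07 = 0.2686
  cell (t,α): −0.23·log₂0.23 = 0.4877
  cell (t,β): −0.09·log₂0.09 = 0.3127
  cell (t,γ): −0.16·log₂0.16 = 0.4230
Sum = 2.720 bits.

2.720 bits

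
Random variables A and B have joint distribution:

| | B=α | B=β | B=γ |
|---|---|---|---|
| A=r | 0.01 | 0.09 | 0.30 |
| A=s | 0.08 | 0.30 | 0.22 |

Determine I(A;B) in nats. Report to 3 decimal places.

Marginals: p(A) = (0.4000, 0.6000), p(B) = (0.0900, 0.3900, 0.5200).
I(A;B) = Σ p(x,y)·ln[p(x,y)/(p(x)p(y))].
  (r,α): 0.01·ln(0.2778) = -0.0128
  (r,β): 0.09·ln(0.5769) = -0.0495
  (r,γ): 0.30·ln(1.4423) = 0.1099
  (s,α): 0.08·ln(1.4815) = 0.0314
  (s,β): 0.30·ln(1.2821) = 0.0745
  (s,γ): 0.22·ln(0.7051) = -0.0769
Sum = 0.077 nats.

0.077 nats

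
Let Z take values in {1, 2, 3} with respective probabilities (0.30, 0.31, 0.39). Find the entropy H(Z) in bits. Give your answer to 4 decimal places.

H(Z) = −Σ p·log₂ p.
  −(0.30)·log₂(0.30) = 0.52109
  −(0.31)·log₂(0.31) = 0.52379
  −(0.39)·log₂(0.39) = 0.52980
Sum: 0.52109 + 0.52379 + 0.52980 = 1.5747 bits.

1.5747 bits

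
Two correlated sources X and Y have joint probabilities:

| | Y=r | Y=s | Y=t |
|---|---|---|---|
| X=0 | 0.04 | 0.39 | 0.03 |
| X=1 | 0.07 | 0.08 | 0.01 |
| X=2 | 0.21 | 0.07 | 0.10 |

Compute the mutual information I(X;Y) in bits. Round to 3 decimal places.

0.305 bits

Marginals: p(X) = (0.4600, 0.1600, 0.3800), p(Y) = (0.3200, 0.5400, 0.1400).
I(X;Y) = Σ p(x,y)·log₂[p(x,y)/(p(x)p(y))].
  (0,r): 0.04·log₂(0.2717) = -0.0752
  (0,s): 0.39·log₂(1.5700) = 0.2538
  (0,t): 0.03·log₂(0.4658) = -0.0331
  (1,r): 0.07·log₂(1.3672) = 0.0316
  (1,s): 0.08·log₂(0.9259) = -0.0089
  (1,t): 0.01·log₂(0.4464) = -0.0116
  (2,r): 0.21·log₂(1.7270) = 0.1655
  (2,s): 0.07·log₂(0.3411) = -0.1086
  (2,t): 0.10·log₂(1.8797) = 0.0911
Sum = 0.305 bits.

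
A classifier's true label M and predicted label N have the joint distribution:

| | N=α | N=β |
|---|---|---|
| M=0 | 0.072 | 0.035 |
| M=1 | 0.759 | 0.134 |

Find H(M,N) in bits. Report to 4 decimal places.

1.1331 bits

H(M,N) = −Σ p(x,y)·log₂ p(x,y) over all 4 cells.
  cell (0,α): −0.072·log₂0.072 = 0.27330
  cell (0,β): −0.035·log₂0.035 = 0.16928
  cell (1,α): −0.759·log₂0.759 = 0.30195
  cell (1,β): −0.134·log₂0.134 = 0.38856
Sum = 1.1331 bits.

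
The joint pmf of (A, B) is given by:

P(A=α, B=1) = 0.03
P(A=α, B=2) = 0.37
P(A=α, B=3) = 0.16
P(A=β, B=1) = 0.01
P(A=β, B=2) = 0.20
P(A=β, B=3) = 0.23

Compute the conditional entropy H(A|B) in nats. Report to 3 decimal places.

Chain rule: H(A|B) = H(A,B) − H(B).
Marginals: p(A) = (0.5600, 0.4400), p(B) = (0.0400, 0.5700, 0.3900).
H(A,B) = 1.4722 nats; H(B) = 0.8164 nats.
H(A|B) = 1.4722 − 0.8164 = 0.656 nats.

0.656 nats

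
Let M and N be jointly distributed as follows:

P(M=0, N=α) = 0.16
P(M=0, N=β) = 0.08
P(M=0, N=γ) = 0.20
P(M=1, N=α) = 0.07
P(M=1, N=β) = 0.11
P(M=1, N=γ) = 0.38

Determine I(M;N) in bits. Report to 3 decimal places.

Marginals: p(M) = (0.4400, 0.5600), p(N) = (0.2300, 0.1900, 0.5800).
I(M;N) = Σ p(x,y)·log₂[p(x,y)/(p(x)p(y))].
  (0,α): 0.16·log₂(1.5810) = 0.1057
  (0,β): 0.08·log₂(0.9569) = -0.0051
  (0,γ): 0.20·log₂(0.7837) = -0.0703
  (1,α): 0.07·log₂(0.5435) = -0.0616
  (1,β): 0.11·log₂(1.0338) = 0.0053
  (1,γ): 0.38·log₂(1.1700) = 0.0861
Sum = 0.060 bits.

0.060 bits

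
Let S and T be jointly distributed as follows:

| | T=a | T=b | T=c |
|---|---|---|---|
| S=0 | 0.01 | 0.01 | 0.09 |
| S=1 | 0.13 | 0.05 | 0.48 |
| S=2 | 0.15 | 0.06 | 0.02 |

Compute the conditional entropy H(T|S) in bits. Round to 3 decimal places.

1.086 bits

Marginals: p(S) = (0.1100, 0.6600, 0.2300), p(T) = (0.2900, 0.1200, 0.5900).
H(T|S) = Σ p(S) · H(T|S=·).
  S=0: p=0.1100, H(T|S=0) = 0.8659
  S=1: p=0.6600, H(T|S=1) = 1.0778
  S=2: p=0.2300, H(T|S=2) = 1.2143
Weighted sum = 1.086 bits.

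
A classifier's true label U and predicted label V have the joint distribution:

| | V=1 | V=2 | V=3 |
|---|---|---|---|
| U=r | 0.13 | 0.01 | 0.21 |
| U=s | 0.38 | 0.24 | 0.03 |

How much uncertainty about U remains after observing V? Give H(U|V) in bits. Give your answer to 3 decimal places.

Chain rule: H(U|V) = H(U,V) − H(V).
Marginals: p(U) = (0.3500, 0.6500), p(V) = (0.5100, 0.2500, 0.2400).
H(U,V) = 2.0983 bits; H(V) = 1.4896 bits.
H(U|V) = 2.0983 − 1.4896 = 0.609 bits.

0.609 bits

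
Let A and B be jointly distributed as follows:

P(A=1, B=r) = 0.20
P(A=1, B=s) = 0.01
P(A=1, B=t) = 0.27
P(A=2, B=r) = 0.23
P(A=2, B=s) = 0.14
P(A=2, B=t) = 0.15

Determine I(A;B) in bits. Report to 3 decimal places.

0.122 bits

Marginals: p(A) = (0.4800, 0.5200), p(B) = (0.4300, 0.1500, 0.4200).
I(A;B) = H(A) + H(B) − H(A,B).
H(A) = 0.9988, H(B) = 1.4598, H(A,B) = 2.3362.
I(A;B) = 0.9988 + 1.4598 − 2.3362 = 0.122 bits.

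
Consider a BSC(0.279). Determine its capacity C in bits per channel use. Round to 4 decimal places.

Binary symmetric channel: C = 1 − h₂(ε) where h₂ is the binary entropy function.
h₂(0.279) = −0.279·log₂0.279 − 0.721·log₂0.721 = 0.8541.
C = 1 − 0.8541 = 0.1459 bits per channel use.

0.1459 bits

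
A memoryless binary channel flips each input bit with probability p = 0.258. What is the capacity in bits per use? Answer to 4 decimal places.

0.1763 bits

Binary symmetric channel: C = 1 − h₂(ε) where h₂ is the binary entropy function.
h₂(0.258) = −0.258·log₂0.258 − 0.742·log₂0.742 = 0.8237.
C = 1 − 0.8237 = 0.1763 bits per channel use.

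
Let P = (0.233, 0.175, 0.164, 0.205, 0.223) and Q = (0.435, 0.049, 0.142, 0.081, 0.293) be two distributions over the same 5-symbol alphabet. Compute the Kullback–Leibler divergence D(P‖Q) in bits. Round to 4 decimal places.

D(P‖Q) = Σ p·log₂(p/q).
  0.233·log₂(0.233/0.435) = -0.20986
  0.175·log₂(0.175/0.049) = 0.32139
  0.164·log₂(0.164/0.142) = 0.03408
  0.205·log₂(0.205/0.081) = 0.27462
  0.223·log₂(0.223/0.293) = -0.08783
D(P‖Q) = 0.3324 bits.

0.3324 bits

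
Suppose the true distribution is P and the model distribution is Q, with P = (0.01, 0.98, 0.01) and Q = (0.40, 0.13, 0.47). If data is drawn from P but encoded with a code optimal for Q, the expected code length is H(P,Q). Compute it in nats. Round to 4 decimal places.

2.0161 nats

H(P,Q) = −Σ p·ln q.
  −0.01·ln(0.40) = 0.00916
  −0.98·ln(0.13) = 1.99942
  −0.01·ln(0.47) = 0.00755
H(P,Q) = 2.0161 nats.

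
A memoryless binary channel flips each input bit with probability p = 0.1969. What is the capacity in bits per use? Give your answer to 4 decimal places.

0.2843 bits

Binary symmetric channel: C = 1 − h₂(ε) where h₂ is the binary entropy function.
h₂(0.1969) = −0.1969·log₂0.1969 − 0.8031·log₂0.8031 = 0.7157.
C = 1 − 0.7157 = 0.2843 bits per channel use.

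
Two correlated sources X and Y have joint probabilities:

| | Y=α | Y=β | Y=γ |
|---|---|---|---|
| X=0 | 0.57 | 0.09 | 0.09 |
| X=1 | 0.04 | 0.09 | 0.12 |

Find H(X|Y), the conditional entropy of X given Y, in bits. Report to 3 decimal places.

0.600 bits

Chain rule: H(X|Y) = H(X,Y) − H(Y).
Marginals: p(X) = (0.7500, 0.2500), p(Y) = (0.6100, 0.1800, 0.2100).
H(X,Y) = 1.9530 bits; H(Y) = 1.3531 bits.
H(X|Y) = 1.9530 − 1.3531 = 0.600 bits.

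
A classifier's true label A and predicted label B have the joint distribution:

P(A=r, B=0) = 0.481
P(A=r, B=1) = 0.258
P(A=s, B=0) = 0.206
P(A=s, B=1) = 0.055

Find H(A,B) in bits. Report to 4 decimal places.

H(A,B) = −Σ p(x,y)·log₂ p(x,y) over all 4 cells.
  cell (r,0): −0.481·log₂0.481 = 0.50788
  cell (r,1): −0.258·log₂0.258 = 0.50428
  cell (s,0): −0.206·log₂0.206 = 0.46953
  cell (s,1): −0.055·log₂0.055 = 0.23014
Sum = 1.7118 bits.

1.7118 bits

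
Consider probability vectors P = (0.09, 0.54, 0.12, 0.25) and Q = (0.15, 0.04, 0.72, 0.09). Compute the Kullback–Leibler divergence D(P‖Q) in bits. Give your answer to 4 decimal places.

D(P‖Q) = Σ p·log₂(p/q).
  0.09·log₂(0.09/0.15) = -0.06633
  0.54·log₂(0.54/0.04) = 2.02764
  0.12·log₂(0.12/0.72) = -0.31020
  0.25·log₂(0.25/0.09) = 0.36848
D(P‖Q) = 2.0196 bits.

2.0196 bits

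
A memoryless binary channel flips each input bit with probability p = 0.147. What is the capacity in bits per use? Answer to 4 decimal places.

0.3977 bits

Binary symmetric channel: C = 1 − h₂(ε) where h₂ is the binary entropy function.
h₂(0.147) = −0.147·log₂0.147 − 0.853·log₂0.853 = 0.6023.
C = 1 − 0.6023 = 0.3977 bits per channel use.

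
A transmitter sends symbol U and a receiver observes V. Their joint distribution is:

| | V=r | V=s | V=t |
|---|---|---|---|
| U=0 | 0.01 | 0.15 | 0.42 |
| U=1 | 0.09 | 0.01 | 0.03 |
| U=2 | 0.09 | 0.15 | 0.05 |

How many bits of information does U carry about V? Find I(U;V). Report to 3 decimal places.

Marginals: p(U) = (0.5800, 0.1300, 0.2900), p(V) = (0.1900, 0.3100, 0.5000).
I(U;V) = Σ p(x,y)·log₂[p(x,y)/(p(x)p(y))].
  (0,r): 0.01·log₂(0.0907) = -0.0346
  (0,s): 0.15·log₂(0.8343) = -0.0392
  (0,t): 0.42·log₂(1.4483) = 0.2244
  (1,r): 0.09·log₂(3.6437) = 0.1679
  (1,s): 0.01·log₂(0.2481) = -0.0201
  (1,t): 0.03·log₂(0.4615) = -0.0335
  (2,r): 0.09·log₂(1.6334) = 0.0637
  (2,s): 0.15·log₂(1.6685) = 0.1108
  (2,t): 0.05·log₂(0.3448) = -0.0768
Sum = 0.363 bits.

0.363 bits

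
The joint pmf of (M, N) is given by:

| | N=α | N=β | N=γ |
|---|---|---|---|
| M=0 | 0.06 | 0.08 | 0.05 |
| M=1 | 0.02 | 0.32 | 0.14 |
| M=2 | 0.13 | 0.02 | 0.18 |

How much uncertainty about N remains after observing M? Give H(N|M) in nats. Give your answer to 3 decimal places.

0.857 nats

Chain rule: H(N|M) = H(M,N) − H(M).
Marginals: p(M) = (0.1900, 0.4800, 0.3300), p(N) = (0.2100, 0.4200, 0.3700).
H(M,N) = 1.8909 nats; H(M) = 1.0337 nats.
H(N|M) = 1.8909 − 1.0337 = 0.857 nats.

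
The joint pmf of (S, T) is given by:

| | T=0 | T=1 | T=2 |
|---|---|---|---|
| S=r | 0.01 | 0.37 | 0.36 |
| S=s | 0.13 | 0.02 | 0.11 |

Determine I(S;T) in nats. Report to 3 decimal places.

Marginals: p(S) = (0.7400, 0.2600), p(T) = (0.1400, 0.3900, 0.4700).
I(S;T) = H(S) + H(T) − H(S,T).
H(S) = 0.5731, H(T) = 0.9973, H(S,T) = 1.3680.
I(S;T) = 0.5731 + 0.9973 − 1.3680 = 0.202 nats.

0.202 nats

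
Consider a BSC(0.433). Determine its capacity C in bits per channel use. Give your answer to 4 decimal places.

Binary symmetric channel: C = 1 − h₂(ε) where h₂ is the binary entropy function.
h₂(0.433) = −0.433·log₂0.433 − 0.567·log₂0.567 = 0.9870.
C = 1 − 0.9870 = 0.0130 bits per channel use.

0.0130 bits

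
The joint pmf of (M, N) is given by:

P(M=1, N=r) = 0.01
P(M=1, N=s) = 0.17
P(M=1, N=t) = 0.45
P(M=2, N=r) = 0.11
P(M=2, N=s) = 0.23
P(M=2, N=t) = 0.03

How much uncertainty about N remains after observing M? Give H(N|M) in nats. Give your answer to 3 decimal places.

Chain rule: H(N|M) = H(M,N) − H(M).
Marginals: p(M) = (0.6300, 0.3700), p(N) = (0.1200, 0.4000, 0.4800).
H(M,N) = 1.3926 nats; H(M) = 0.6590 nats.
H(N|M) = 1.3926 − 0.6590 = 0.734 nats.

0.734 nats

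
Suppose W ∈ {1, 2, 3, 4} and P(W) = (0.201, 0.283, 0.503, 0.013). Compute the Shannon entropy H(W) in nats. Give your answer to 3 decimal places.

H(W) = −Σ p·ln p.
  −(0.201)·ln(0.201) = 0.3225
  −(0.283)·ln(0.283) = 0.3572
  −(0.503)·ln(0.503) = 0.3456
  −(0.013)·ln(0.013) = 0.0565
Sum: 0.3225 + 0.3572 + 0.3456 + 0.0565 = 1.082 nats.

1.082 nats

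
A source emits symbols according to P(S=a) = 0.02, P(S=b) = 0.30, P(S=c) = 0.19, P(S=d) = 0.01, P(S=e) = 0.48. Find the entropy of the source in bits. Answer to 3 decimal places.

H(S) = −Σ p·log₂ p.
  −(0.02)·log₂(0.02) = 0.1129
  −(0.30)·log₂(0.30) = 0.5211
  −(0.19)·log₂(0.19) = 0.4552
  −(0.01)·log₂(0.01) = 0.0664
  −(0.48)·log₂(0.48) = 0.5083
Sum: 0.1129 + 0.5211 + 0.4552 + 0.0664 + 0.5083 = 1.664 bits.

1.664 bits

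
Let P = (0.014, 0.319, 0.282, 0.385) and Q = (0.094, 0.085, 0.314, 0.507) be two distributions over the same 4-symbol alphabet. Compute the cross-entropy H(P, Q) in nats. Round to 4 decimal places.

1.4076 nats

H(P,Q) = −Σ p·ln q.
  −0.014·ln(0.094) = 0.03310
  −0.319·ln(0.085) = 0.78637
  −0.282·ln(0.314) = 0.32666
  −0.385·ln(0.507) = 0.26151
H(P,Q) = 1.4076 nats.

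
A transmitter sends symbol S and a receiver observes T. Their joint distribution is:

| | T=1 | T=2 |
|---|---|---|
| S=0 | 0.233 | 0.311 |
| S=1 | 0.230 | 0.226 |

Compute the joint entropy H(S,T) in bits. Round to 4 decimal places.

H(S,T) = −Σ p(x,y)·log₂ p(x,y) over all 4 cells.
  cell (0,1): −0.233·log₂0.233 = 0.48967
  cell (0,2): −0.311·log₂0.311 = 0.52404
  cell (1,1): −0.230·log₂0.230 = 0.48767
  cell (1,2): −0.226·log₂0.226 = 0.48491
Sum = 1.9863 bits.

1.9863 bits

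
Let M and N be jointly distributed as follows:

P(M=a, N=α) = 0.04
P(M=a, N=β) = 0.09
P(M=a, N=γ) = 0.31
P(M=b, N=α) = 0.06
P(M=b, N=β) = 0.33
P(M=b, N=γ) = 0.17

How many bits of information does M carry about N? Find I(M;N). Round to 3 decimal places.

0.128 bits

Marginals: p(M) = (0.4400, 0.5600), p(N) = (0.1000, 0.4200, 0.4800).
I(M;N) = H(M) + H(N) − H(M,N).
H(M) = 0.9896, H(N) = 1.3661, H(M,N) = 2.2281.
I(M;N) = 0.9896 + 1.3661 − 2.2281 = 0.128 bits.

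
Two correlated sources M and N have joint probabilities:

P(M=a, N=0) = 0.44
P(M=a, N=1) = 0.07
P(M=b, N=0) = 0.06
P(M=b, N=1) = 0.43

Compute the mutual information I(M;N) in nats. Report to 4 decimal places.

Marginals: p(M) = (0.5100, 0.4900), p(N) = (0.5000, 0.5000).
I(M;N) = Σ p(x,y)·ln[p(x,y)/(p(x)p(y))].
  (a,0): 0.44·ln(1.7255) = 0.24002
  (a,1): 0.07·ln(0.2745) = -0.09049
  (b,0): 0.06·ln(0.2449) = -0.08441
  (b,1): 0.43·ln(1.7551) = 0.24189
Sum = 0.3070 nats.

0.3070 nats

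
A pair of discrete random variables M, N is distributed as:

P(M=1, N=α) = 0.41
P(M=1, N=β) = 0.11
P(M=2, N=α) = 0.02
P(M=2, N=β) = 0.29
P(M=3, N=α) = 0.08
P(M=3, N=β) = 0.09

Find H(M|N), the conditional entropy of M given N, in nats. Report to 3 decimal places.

0.771 nats

Marginals: p(M) = (0.5200, 0.3100, 0.1700), p(N) = (0.5100, 0.4900).
H(M|N) = Σ p(N) · H(M|N=·).
  N=α: p=0.5100, H(M|N=α) = 0.5930
  N=β: p=0.4900, H(M|N=β) = 0.9571
Weighted sum = 0.771 nats.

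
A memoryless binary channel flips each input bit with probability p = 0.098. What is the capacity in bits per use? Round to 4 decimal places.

Binary symmetric channel: C = 1 − h₂(ε) where h₂ is the binary entropy function.
h₂(0.098) = −0.098·log₂0.098 − 0.902·log₂0.902 = 0.4626.
C = 1 − 0.4626 = 0.5374 bits per channel use.

0.5374 bits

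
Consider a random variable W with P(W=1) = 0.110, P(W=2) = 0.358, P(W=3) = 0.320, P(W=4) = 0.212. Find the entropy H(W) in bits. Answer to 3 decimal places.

H(W) = −Σ p·log₂ p.
  −(0.110)·log₂(0.110) = 0.3503
  −(0.358)·log₂(0.358) = 0.5305
  −(0.320)·log₂(0.320) = 0.5260
  −(0.212)·log₂(0.212) = 0.4744
Sum: 0.3503 + 0.5305 + 0.5260 + 0.4744 = 1.881 bits.

1.881 bits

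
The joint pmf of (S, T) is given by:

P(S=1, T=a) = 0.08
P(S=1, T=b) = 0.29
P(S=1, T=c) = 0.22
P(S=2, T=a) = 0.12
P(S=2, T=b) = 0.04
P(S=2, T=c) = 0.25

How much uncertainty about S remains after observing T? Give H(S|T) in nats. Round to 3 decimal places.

Marginals: p(S) = (0.5900, 0.4100), p(T) = (0.2000, 0.3300, 0.4700).
H(S|T) = Σ p(T) · H(S|T=·).
  T=a: p=0.2000, H(S|T=a) = 0.6730
  T=b: p=0.3300, H(S|T=b) = 0.3693
  T=c: p=0.4700, H(S|T=c) = 0.6911
Weighted sum = 0.581 nats.

0.581 nats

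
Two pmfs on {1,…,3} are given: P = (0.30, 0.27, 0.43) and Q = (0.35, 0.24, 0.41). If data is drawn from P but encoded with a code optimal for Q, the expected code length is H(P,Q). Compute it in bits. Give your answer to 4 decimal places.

1.5634 bits

H(P,Q) = −Σ p·log₂ q.
  −0.30·log₂(0.35) = 0.45437
  −0.27·log₂(0.24) = 0.55590
  −0.43·log₂(0.41) = 0.55311
H(P,Q) = 1.5634 bits.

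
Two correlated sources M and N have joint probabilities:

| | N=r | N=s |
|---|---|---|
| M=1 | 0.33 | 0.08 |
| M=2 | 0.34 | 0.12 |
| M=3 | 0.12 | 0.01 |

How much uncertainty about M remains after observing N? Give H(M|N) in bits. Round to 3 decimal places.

Chain rule: H(M|N) = H(M,N) − H(N).
Marginals: p(M) = (0.4100, 0.4600, 0.1300), p(N) = (0.7900, 0.2100).
H(M,N) = 2.1491 bits; H(N) = 0.7415 bits.
H(M|N) = 2.1491 − 0.7415 = 1.408 bits.

1.408 bits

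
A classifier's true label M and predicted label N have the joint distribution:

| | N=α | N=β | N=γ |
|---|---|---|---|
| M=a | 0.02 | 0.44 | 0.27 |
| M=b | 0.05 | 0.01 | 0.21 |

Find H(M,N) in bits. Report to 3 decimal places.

1.899 bits

H(M,N) = −Σ p(x,y)·log₂ p(x,y) over all 6 cells.
  cell (a,α): −0.02·log₂0.02 = 0.1129
  cell (a,β): −0.44·log₂0.44 = 0.5211
  cell (a,γ): −0.27·log₂0.27 = 0.5100
  cell (b,α): −0.05·log₂0.05 = 0.2161
  cell (b,β): −0.01·log₂0.01 = 0.0664
  cell (b,γ): −0.21·log₂0.21 = 0.4728
Sum = 1.899 bits.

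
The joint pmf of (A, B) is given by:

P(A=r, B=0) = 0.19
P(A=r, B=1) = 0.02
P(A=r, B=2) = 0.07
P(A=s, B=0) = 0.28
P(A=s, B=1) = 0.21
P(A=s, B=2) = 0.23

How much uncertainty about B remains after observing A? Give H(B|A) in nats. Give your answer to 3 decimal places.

Marginals: p(A) = (0.2800, 0.7200), p(B) = (0.4700, 0.2300, 0.3000).
H(B|A) = Σ p(A) · H(B|A=·).
  A=r: p=0.2800, H(B|A=r) = 0.7982
  A=s: p=0.7200, H(B|A=s) = 1.0912
Weighted sum = 1.009 nats.

1.009 nats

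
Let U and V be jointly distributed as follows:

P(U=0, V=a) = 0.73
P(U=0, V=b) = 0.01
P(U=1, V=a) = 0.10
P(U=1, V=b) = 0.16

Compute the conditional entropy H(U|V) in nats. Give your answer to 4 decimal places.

0.3434 nats

Chain rule: H(U|V) = H(U,V) − H(V).
Marginals: p(U) = (0.7400, 0.2600), p(V) = (0.8300, 0.1700).
H(U,V) = 0.7993 nats; H(V) = 0.4559 nats.
H(U|V) = 0.7993 − 0.4559 = 0.3434 nats.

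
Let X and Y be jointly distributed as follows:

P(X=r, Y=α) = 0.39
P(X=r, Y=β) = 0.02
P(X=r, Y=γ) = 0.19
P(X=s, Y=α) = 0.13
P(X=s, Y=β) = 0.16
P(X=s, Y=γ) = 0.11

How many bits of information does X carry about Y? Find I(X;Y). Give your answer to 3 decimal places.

0.174 bits

Marginals: p(X) = (0.6000, 0.4000), p(Y) = (0.5200, 0.1800, 0.3000).
I(X;Y) = Σ p(x,y)·log₂[p(x,y)/(p(x)p(y))].
  (r,α): 0.39·log₂(1.2500) = 0.1256
  (r,β): 0.02·log₂(0.1852) = -0.0487
  (r,γ): 0.19·log₂(1.0556) = 0.0148
  (s,α): 0.13·log₂(0.6250) = -0.0881
  (s,β): 0.16·log₂(2.2222) = 0.1843
  (s,γ): 0.11·log₂(0.9167) = -0.0138
Sum = 0.174 bits.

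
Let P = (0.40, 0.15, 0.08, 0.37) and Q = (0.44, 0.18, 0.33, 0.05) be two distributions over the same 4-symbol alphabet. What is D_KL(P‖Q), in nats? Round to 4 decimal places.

0.5617 nats

D(P‖Q) = Σ p·ln(p/q).
  0.40·ln(0.40/0.44) = -0.03812
  0.15·ln(0.15/0.18) = -0.02735
  0.08·ln(0.08/0.33) = -0.11337
  0.37·ln(0.37/0.05) = 0.74055
D(P‖Q) = 0.5617 nats.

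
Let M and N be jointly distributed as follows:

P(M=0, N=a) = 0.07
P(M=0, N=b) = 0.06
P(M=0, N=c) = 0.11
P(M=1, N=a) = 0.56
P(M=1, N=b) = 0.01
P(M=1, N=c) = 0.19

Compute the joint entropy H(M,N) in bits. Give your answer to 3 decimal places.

1.852 bits

H(M,N) = −Σ p(x,y)·log₂ p(x,y) over all 6 cells.
  cell (0,a): −0.07·log₂0.07 = 0.2686
  cell (0,b): −0.06·log₂0.06 = 0.2435
  cell (0,c): −0.11·log₂0.11 = 0.3503
  cell (1,a): −0.56·log₂0.56 = 0.4684
  cell (1,b): −0.01·log₂0.01 = 0.0664
  cell (1,c): −0.19·log₂0.19 = 0.4552
Sum = 1.852 bits.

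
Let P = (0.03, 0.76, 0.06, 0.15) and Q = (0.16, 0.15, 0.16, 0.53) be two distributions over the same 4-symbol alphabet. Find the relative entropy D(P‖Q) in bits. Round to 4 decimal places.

D(P‖Q) = Σ p·log₂(p/q).
  0.03·log₂(0.03/0.16) = -0.07245
  0.76·log₂(0.76/0.15) = 1.77919
  0.06·log₂(0.06/0.16) = -0.08490
  0.15·log₂(0.15/0.53) = -0.27315
D(P‖Q) = 1.3487 bits.

1.3487 bits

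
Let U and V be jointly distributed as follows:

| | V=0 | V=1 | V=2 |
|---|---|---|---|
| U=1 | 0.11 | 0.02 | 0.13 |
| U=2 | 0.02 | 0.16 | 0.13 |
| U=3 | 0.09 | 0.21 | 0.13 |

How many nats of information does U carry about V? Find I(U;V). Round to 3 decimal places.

Marginals: p(U) = (0.2600, 0.3100, 0.4300), p(V) = (0.2200, 0.3900, 0.3900).
I(U;V) = H(U) + H(V) − H(U,V).
H(U) = 1.0762, H(V) = 1.0676, H(U,V) = 2.0326.
I(U;V) = 1.0762 + 1.0676 − 2.0326 = 0.111 nats.

0.111 nats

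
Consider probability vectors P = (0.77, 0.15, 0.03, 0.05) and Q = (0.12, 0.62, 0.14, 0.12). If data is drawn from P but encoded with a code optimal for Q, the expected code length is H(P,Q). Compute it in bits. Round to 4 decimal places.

H(P,Q) = −Σ p·log₂ q.
  −0.77·log₂(0.12) = 2.35535
  −0.15·log₂(0.62) = 0.10345
  −0.03·log₂(0.14) = 0.08510
  −0.05·log₂(0.12) = 0.15294
H(P,Q) = 2.6968 bits.

2.6968 bits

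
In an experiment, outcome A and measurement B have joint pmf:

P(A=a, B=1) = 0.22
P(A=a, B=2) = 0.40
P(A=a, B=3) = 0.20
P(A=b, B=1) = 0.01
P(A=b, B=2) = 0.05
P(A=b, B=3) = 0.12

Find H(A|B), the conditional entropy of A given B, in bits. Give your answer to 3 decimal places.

Chain rule: H(A|B) = H(A,B) − H(B).
Marginals: p(A) = (0.8200, 0.1800), p(B) = (0.2300, 0.4500, 0.3200).
H(A,B) = 2.1233 bits; H(B) = 1.5321 bits.
H(A|B) = 2.1233 − 1.5321 = 0.591 bits.

0.591 bits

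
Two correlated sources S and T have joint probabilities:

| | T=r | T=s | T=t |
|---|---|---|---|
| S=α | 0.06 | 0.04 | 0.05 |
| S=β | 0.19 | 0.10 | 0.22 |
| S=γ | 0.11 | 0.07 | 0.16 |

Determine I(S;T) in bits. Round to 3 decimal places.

0.007 bits

Marginals: p(S) = (0.1500, 0.5100, 0.3400), p(T) = (0.3600, 0.2100, 0.4300).
I(S;T) = Σ p(x,y)·log₂[p(x,y)/(p(x)p(y))].
  (α,r): 0.06·log₂(1.1111) = 0.0091
  (α,s): 0.04·log₂(1.2698) = 0.0138
  (α,t): 0.05·log₂(0.7752) = -0.0184
  (β,r): 0.19·log₂(1.0349) = 0.0094
  (β,s): 0.10·log₂(0.9337) = -0.0099
  (β,t): 0.22·log₂(1.0032) = 0.0010
  (γ,r): 0.11·log₂(0.8987) = -0.0170
  (γ,s): 0.07·log₂(0.9804) = -0.0020
  (γ,t): 0.16·log₂(1.0944) = 0.0208
Sum = 0.007 bits.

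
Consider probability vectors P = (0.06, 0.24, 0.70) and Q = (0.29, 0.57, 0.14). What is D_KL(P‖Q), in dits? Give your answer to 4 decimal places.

D(P‖Q) = Σ p·log₁₀(p/q).
  0.06·log₁₀(0.06/0.29) = -0.04105
  0.24·log₁₀(0.24/0.57) = -0.09016
  0.70·log₁₀(0.70/0.14) = 0.48928
D(P‖Q) = 0.3581 dits.

0.3581 dits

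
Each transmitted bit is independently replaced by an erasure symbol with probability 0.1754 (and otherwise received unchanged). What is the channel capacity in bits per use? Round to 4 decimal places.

Binary erasure channel: capacity C = 1 − ε.
C = 1 − 0.1754 = 0.8246 bits per channel use.

0.8246 bits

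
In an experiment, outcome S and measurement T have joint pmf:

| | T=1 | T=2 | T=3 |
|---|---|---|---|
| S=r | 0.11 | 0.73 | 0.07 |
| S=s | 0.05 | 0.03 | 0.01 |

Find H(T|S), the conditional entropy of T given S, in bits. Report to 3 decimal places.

Chain rule: H(T|S) = H(S,T) − H(S).
Marginals: p(S) = (0.9100, 0.0900), p(T) = (0.1600, 0.7600, 0.0800).
H(S,T) = 1.3846 bits; H(S) = 0.4365 bits.
H(T|S) = 1.3846 − 0.4365 = 0.948 bits.

0.948 bits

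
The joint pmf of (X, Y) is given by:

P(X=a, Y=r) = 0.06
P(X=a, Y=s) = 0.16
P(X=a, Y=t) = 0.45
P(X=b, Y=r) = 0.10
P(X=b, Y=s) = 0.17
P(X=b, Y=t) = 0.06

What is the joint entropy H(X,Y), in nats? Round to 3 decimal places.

H(X,Y) = −Σ p(x,y)·ln p(x,y) over all 6 cells.
  cell (a,r): −0.06·ln0.06 = 0.1688
  cell (a,s): −0.16·ln0.16 = 0.2932
  cell (a,t): −0.45·ln0.45 = 0.3593
  cell (b,r): −0.10·ln0.10 = 0.2303
  cell (b,s): −0.17·ln0.17 = 0.3012
  cell (b,t): −0.06·ln0.06 = 0.1688
Sum = 1.522 nats.

1.522 nats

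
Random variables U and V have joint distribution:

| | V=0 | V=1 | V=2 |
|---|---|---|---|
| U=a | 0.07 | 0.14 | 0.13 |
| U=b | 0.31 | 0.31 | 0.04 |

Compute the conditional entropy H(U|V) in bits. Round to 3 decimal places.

0.798 bits

Marginals: p(U) = (0.3400, 0.6600), p(V) = (0.3800, 0.4500, 0.1700).
H(U|V) = Σ p(V) · H(U|V=·).
  V=0: p=0.3800, H(U|V=0) = 0.6892
  V=1: p=0.4500, H(U|V=1) = 0.8945
  V=2: p=0.1700, H(U|V=2) = 0.7871
Weighted sum = 0.798 bits.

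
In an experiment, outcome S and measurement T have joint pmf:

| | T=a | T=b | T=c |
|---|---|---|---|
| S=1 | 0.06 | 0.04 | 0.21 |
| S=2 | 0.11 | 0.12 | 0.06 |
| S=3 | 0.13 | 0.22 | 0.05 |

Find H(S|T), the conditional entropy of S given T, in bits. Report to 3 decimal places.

Marginals: p(S) = (0.3100, 0.2900, 0.4000), p(T) = (0.3000, 0.3800, 0.3200).
H(S|T) = Σ p(T) · H(S|T=·).
  T=a: p=0.3000, H(S|T=a) = 1.5179
  T=b: p=0.3800, H(S|T=b) = 1.3235
  T=c: p=0.3200, H(S|T=c) = 1.2701
Weighted sum = 1.365 bits.

1.365 bits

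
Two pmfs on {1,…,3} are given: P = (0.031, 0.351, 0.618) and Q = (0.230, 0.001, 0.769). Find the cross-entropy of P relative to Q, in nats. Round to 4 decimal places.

2.6325 nats

H(P,Q) = −Σ p·ln q.
  −0.031·ln(0.230) = 0.04556
  −0.351·ln(0.001) = 2.42462
  −0.618·ln(0.769) = 0.16233
H(P,Q) = 2.6325 nats.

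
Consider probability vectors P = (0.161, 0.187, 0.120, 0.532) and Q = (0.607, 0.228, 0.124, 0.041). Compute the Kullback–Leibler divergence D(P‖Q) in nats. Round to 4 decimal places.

1.1089 nats

D(P‖Q) = Σ p·ln(p/q).
  0.161·ln(0.161/0.607) = -0.21367
  0.187·ln(0.187/0.228) = -0.03707
  0.120·ln(0.120/0.124) = -0.00393
  0.532·ln(0.532/0.041) = 1.36355
D(P‖Q) = 1.1089 nats.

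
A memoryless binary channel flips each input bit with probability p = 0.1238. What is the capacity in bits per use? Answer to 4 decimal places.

0.4598 bits

Binary symmetric channel: C = 1 − h₂(ε) where h₂ is the binary entropy function.
h₂(0.1238) = −0.1238·log₂0.1238 − 0.8762·log₂0.8762 = 0.5402.
C = 1 − 0.5402 = 0.4598 bits per channel use.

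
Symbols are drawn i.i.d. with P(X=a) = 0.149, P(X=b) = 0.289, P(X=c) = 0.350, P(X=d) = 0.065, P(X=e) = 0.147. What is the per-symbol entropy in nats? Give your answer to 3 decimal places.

H(X) = −Σ p·ln p.
  −(0.149)·ln(0.149) = 0.2837
  −(0.289)·ln(0.289) = 0.3587
  −(0.350)·ln(0.350) = 0.3674
  −(0.065)·ln(0.065) = 0.1777
  −(0.147)·ln(0.147) = 0.2818
Sum: 0.2837 + 0.3587 + 0.3674 + 0.1777 + 0.2818 = 1.469 nats.

1.469 nats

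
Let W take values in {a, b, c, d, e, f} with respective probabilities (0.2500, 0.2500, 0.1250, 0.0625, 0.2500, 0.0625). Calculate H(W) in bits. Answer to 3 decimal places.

H(W) = −Σ p·log₂ p.
  −(0.2500)·log₂(0.2500) = 0.5000
  −(0.2500)·log₂(0.2500) = 0.5000
  −(0.1250)·log₂(0.1250) = 0.3750
  −(0.0625)·log₂(0.0625) = 0.2500
  −(0.2500)·log₂(0.2500) = 0.5000
  −(0.0625)·log₂(0.0625) = 0.2500
Sum: 0.5000 + 0.5000 + 0.3750 + 0.2500 + 0.5000 + 0.2500 = 2.375 bits.

2.375 bits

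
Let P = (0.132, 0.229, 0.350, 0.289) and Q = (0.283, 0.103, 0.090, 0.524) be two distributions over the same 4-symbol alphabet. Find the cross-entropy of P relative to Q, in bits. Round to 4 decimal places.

H(P,Q) = −Σ p·log₂ q.
  −0.132·log₂(0.283) = 0.24039
  −0.229·log₂(0.103) = 0.75096
  −0.350·log₂(0.090) = 1.21588
  −0.289·log₂(0.524) = 0.26945
H(P,Q) = 2.4767 bits.

2.4767 bits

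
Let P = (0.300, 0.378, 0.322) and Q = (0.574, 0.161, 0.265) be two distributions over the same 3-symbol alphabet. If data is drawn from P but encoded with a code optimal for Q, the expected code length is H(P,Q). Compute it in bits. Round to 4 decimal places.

H(P,Q) = −Σ p·log₂ q.
  −0.300·log₂(0.574) = 0.24026
  −0.378·log₂(0.161) = 0.99598
  −0.322·log₂(0.265) = 0.61693
H(P,Q) = 1.8532 bits.

1.8532 bits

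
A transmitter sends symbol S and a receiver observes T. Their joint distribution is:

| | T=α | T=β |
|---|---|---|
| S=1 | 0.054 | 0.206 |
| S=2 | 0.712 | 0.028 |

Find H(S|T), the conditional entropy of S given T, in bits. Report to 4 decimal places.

0.4054 bits

Marginals: p(S) = (0.2600, 0.7400), p(T) = (0.7660, 0.2340).
H(S|T) = Σ p(T) · H(S|T=·).
  T=α: p=0.7660, H(S|T=α) = 0.3678
  T=β: p=0.2340, H(S|T=β) = 0.5284
Weighted sum = 0.4054 bits.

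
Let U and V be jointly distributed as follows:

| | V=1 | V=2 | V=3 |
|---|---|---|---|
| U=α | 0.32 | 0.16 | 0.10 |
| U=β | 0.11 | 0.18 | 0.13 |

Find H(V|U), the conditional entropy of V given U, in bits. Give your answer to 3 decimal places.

Marginals: p(U) = (0.5800, 0.4200), p(V) = (0.4300, 0.3400, 0.2300).
H(V|U) = Σ p(U) · H(V|U=·).
  U=α: p=0.5800, H(V|U=α) = 1.4232
  U=β: p=0.4200, H(V|U=β) = 1.5538
Weighted sum = 1.478 bits.

1.478 bits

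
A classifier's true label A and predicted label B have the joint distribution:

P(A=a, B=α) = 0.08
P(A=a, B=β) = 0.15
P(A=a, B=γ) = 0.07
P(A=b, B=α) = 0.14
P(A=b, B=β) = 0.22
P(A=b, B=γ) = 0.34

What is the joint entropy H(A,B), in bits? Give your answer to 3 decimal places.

2.377 bits

H(A,B) = −Σ p(x,y)·log₂ p(x,y) over all 6 cells.
  cell (a,α): −0.08·log₂0.08 = 0.2915
  cell (a,β): −0.15·log₂0.15 = 0.4105
  cell (a,γ): −0.07·log₂0.07 = 0.2686
  cell (b,α): −0.14·log₂0.14 = 0.3971
  cell (b,β): −0.22·log₂0.22 = 0.4806
  cell (b,γ): −0.34·log₂0.34 = 0.5292
Sum = 2.377 bits.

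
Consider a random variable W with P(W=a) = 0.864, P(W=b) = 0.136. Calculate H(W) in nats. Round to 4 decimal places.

0.3976 nats

H(W) = −Σ p·ln p.
  −(0.864)·ln(0.864) = 0.12630
  −(0.136)·ln(0.136) = 0.27133
Sum: 0.12630 + 0.27133 = 0.3976 nats.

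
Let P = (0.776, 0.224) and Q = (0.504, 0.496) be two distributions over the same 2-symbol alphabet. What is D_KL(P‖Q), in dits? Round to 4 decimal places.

0.0681 dits

D(P‖Q) = Σ p·log₁₀(p/q).
  0.776·log₁₀(0.776/0.504) = 0.14545
  0.224·log₁₀(0.224/0.496) = -0.07733
D(P‖Q) = 0.0681 dits.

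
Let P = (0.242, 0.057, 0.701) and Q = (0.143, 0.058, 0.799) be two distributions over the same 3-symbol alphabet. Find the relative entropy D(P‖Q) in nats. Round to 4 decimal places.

D(P‖Q) = Σ p·ln(p/q).
  0.242·ln(0.242/0.143) = 0.12731
  0.057·ln(0.057/0.058) = -0.00099
  0.701·ln(0.701/0.799) = -0.09173
D(P‖Q) = 0.0346 nats.

0.0346 nats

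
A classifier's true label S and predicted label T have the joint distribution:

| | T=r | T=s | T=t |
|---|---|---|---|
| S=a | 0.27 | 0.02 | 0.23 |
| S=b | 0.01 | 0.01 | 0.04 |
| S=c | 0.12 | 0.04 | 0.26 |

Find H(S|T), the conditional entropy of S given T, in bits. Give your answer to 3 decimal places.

Marginals: p(S) = (0.5200, 0.0600, 0.4200), p(T) = (0.4000, 0.0700, 0.5300).
H(S|T) = Σ p(T) · H(S|T=·).
  T=r: p=0.4000, H(S|T=r) = 1.0369
  T=s: p=0.0700, H(S|T=s) = 1.3788
  T=t: p=0.5300, H(S|T=t) = 1.3080
Weighted sum = 1.205 bits.

1.205 bits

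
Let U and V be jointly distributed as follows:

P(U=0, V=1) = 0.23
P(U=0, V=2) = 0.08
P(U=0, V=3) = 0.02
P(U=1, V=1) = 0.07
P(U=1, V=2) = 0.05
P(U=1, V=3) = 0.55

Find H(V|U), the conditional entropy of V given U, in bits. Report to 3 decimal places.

Marginals: p(U) = (0.3300, 0.6700), p(V) = (0.3000, 0.1300, 0.5700).
H(V|U) = Σ p(U) · H(V|U=·).
  U=0: p=0.3300, H(V|U=0) = 1.1037
  U=1: p=0.6700, H(V|U=1) = 0.8536
Weighted sum = 0.936 bits.

0.936 bits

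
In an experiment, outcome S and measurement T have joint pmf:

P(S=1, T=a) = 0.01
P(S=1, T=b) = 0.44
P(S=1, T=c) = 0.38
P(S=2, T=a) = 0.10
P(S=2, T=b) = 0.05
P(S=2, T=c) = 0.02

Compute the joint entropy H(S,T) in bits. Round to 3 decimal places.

H(S,T) = −Σ p(x,y)·log₂ p(x,y) over all 6 cells.
  cell (1,a): −0.01·log₂0.01 = 0.0664
  cell (1,b): −0.44·log₂0.44 = 0.5211
  cell (1,c): −0.38·log₂0.38 = 0.5305
  cell (2,a): −0.10·log₂0.10 = 0.3322
  cell (2,b): −0.05·log₂0.05 = 0.2161
  cell (2,c): −0.02·log₂0.02 = 0.1129
Sum = 1.779 bits.

1.779 bits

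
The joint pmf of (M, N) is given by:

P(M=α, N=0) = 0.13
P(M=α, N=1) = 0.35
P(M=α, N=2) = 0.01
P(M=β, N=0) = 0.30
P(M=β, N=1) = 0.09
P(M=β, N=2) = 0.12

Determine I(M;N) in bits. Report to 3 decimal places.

Marginals: p(M) = (0.4900, 0.5100), p(N) = (0.4300, 0.4400, 0.1300).
I(M;N) = H(M) + H(N) − H(M,N).
H(M) = 0.9997, H(N) = 1.4274, H(M,N) = 2.1800.
I(M;N) = 0.9997 + 1.4274 − 2.1800 = 0.247 bits.

0.247 bits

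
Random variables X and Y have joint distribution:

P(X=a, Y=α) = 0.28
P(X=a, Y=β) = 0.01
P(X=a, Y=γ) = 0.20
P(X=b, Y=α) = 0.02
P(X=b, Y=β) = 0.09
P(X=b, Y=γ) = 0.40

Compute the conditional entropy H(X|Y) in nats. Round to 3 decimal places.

Chain rule: H(X|Y) = H(X,Y) − H(Y).
Marginals: p(X) = (0.4900, 0.5100), p(Y) = (0.3000, 0.1000, 0.6000).
H(X,Y) = 1.3858 nats; H(Y) = 0.8979 nats.
H(X|Y) = 1.3858 − 0.8979 = 0.488 nats.

0.488 nats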